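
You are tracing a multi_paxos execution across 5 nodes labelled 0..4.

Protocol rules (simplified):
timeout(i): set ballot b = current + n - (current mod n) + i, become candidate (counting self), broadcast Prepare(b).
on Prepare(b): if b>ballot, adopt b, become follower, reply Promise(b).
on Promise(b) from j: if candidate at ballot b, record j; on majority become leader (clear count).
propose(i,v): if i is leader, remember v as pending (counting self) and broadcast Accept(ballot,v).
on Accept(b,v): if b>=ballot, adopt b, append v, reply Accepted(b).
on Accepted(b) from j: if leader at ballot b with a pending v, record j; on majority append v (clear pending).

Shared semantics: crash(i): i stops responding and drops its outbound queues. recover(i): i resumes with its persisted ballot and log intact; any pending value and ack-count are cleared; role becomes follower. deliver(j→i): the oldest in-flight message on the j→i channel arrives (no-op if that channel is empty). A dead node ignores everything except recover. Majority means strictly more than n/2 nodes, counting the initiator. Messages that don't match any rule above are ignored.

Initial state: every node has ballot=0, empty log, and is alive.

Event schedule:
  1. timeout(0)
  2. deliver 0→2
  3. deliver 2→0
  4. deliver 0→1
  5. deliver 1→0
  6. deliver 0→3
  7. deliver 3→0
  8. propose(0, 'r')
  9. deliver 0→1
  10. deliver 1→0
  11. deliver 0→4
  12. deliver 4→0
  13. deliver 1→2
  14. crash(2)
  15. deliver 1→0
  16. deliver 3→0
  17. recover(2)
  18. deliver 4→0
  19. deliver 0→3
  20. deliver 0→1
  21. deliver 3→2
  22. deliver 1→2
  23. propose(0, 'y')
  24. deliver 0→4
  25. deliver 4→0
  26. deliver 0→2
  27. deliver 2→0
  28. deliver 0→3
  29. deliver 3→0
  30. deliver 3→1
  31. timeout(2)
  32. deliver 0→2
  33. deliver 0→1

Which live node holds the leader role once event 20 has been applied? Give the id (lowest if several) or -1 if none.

step 1 timeout(0): 0={cand,b=5,log=-}
step 2 deliver 0→2: 2={foll,b=5,log=-}
step 3 deliver 2→0: —
step 4 deliver 0→1: 1={foll,b=5,log=-}
step 5 deliver 1→0: 0={lead,b=5,log=-}
step 6 deliver 0→3: 3={foll,b=5,log=-}
step 7 deliver 3→0: —
step 8 propose(0,'r'): —
step 9 deliver 0→1: 1={foll,b=5,log=r}
step 10 deliver 1→0: —
step 11 deliver 0→4: 4={foll,b=5,log=-}
step 12 deliver 4→0: —
step 13 deliver 1→2: —
step 14 crash(2): 2={✗foll,b=5,log=-}
step 15 deliver 1→0: —
step 16 deliver 3→0: —
step 17 recover(2): 2={foll,b=5,log=-}
step 18 deliver 4→0: —
step 19 deliver 0→3: 3={foll,b=5,log=r}
step 20 deliver 0→1: —

0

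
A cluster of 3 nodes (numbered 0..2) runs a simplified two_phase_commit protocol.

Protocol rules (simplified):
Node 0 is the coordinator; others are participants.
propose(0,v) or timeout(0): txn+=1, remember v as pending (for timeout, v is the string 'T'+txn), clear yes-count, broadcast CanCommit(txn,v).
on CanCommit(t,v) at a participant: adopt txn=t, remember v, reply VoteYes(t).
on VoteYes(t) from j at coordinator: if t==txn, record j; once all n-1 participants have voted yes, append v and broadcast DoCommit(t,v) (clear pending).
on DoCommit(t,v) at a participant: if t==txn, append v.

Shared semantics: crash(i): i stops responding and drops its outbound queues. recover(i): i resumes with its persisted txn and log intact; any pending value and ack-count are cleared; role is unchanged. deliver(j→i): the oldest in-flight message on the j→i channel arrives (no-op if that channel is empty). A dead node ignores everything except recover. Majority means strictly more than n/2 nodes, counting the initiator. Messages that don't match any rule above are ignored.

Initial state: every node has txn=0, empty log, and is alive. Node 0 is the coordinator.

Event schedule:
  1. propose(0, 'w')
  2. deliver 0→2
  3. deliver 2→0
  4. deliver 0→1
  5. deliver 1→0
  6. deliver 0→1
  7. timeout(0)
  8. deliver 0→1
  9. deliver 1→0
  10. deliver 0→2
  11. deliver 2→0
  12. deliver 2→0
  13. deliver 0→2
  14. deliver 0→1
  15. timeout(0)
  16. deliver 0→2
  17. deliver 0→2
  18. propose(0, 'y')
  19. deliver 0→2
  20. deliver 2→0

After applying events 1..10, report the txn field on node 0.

after 1 — propose(0,'w'): n0:coor/t1/[-]
after 2 — deliver 0→2: n2:part/t1/[-]
after 3 — deliver 2→0: ·
after 4 — deliver 0→1: n1:part/t1/[-]
after 5 — deliver 1→0: n0:coor/t1/[w]
after 6 — deliver 0→1: n1:part/t1/[w]
after 7 — timeout(0): n0:coor/t2/[w]
after 8 — deliver 0→1: n1:part/t2/[w]
after 9 — deliver 1→0: ·
after 10 — deliver 0→2: n2:part/t1/[w]

2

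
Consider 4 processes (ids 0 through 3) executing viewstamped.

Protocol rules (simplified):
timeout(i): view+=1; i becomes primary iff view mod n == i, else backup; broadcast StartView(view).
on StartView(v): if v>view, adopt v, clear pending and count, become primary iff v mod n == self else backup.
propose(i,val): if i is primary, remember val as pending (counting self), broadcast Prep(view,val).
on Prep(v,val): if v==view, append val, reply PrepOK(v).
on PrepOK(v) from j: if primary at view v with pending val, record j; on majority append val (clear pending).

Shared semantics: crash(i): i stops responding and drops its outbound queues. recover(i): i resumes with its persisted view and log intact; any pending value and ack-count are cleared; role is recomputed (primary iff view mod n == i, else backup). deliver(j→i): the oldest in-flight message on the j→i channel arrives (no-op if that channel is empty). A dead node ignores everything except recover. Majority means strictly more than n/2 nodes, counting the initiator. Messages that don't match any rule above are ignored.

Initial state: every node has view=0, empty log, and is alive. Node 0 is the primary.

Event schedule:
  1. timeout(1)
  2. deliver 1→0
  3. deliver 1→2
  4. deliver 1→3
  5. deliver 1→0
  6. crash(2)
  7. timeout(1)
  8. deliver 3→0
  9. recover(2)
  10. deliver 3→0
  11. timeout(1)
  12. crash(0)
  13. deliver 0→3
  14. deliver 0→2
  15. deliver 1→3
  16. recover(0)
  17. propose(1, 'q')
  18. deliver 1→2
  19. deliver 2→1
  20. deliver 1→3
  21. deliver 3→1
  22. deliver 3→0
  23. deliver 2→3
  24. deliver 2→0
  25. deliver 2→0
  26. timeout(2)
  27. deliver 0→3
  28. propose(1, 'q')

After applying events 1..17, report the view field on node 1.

3

step 1 timeout(1): 1={prim,v=1,log=-}
step 2 deliver 1→0: 0={back,v=1,log=-}
step 3 deliver 1→2: 2={back,v=1,log=-}
step 4 deliver 1→3: 3={back,v=1,log=-}
step 5 deliver 1→0: —
step 6 crash(2): 2={✗back,v=1,log=-}
step 7 timeout(1): 1={back,v=2,log=-}
step 8 deliver 3→0: —
step 9 recover(2): 2={back,v=1,log=-}
step 10 deliver 3→0: —
step 11 timeout(1): 1={back,v=3,log=-}
step 12 crash(0): 0={✗back,v=1,log=-}
step 13 deliver 0→3: —
step 14 deliver 0→2: —
step 15 deliver 1→3: 3={back,v=2,log=-}
step 16 recover(0): 0={back,v=1,log=-}
step 17 propose(1,'q'): —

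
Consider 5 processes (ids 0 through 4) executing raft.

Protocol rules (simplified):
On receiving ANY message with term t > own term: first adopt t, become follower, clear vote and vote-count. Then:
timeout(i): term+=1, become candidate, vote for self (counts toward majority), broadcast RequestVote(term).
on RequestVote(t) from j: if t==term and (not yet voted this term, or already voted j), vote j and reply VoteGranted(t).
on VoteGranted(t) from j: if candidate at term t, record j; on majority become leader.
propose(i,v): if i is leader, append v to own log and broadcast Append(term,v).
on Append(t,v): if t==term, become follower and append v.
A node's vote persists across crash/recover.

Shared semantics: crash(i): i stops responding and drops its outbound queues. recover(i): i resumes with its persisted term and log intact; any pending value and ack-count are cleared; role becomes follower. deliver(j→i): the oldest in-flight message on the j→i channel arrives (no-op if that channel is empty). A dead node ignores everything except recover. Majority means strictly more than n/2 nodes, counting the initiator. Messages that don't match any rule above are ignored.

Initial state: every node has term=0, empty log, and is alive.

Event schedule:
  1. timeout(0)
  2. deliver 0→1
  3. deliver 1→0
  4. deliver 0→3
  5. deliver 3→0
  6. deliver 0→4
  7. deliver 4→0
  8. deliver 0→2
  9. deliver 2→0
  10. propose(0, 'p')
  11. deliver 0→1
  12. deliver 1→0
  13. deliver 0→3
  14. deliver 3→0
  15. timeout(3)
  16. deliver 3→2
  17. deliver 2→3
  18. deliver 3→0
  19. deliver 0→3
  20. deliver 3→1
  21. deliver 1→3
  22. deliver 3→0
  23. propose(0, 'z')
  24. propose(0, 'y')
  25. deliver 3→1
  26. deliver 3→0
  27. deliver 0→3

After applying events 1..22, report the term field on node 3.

1. timeout(0):  <0:cand t1 ->
2. deliver 0→1:  <1:foll t1 ->
3. deliver 1→0:  nop
4. deliver 0→3:  <3:foll t1 ->
5. deliver 3→0:  <0:lead t1 ->
6. deliver 0→4:  <4:foll t1 ->
7. deliver 4→0:  nop
8. deliver 0→2:  <2:foll t1 ->
9. deliver 2→0:  nop
10. propose(0,'p'):  <0:lead t1 p>
11. deliver 0→1:  <1:foll t1 p>
12. deliver 1→0:  nop
13. deliver 0→3:  <3:foll t1 p>
14. deliver 3→0:  nop
15. timeout(3):  <3:cand t2 p>
16. deliver 3→2:  <2:foll t2 ->
17. deliver 2→3:  nop
18. deliver 3→0:  <0:foll t2 p>
19. deliver 0→3:  <3:lead t2 p>
20. deliver 3→1:  <1:foll t2 p>
21. deliver 1→3:  nop
22. deliver 3→0:  nop

2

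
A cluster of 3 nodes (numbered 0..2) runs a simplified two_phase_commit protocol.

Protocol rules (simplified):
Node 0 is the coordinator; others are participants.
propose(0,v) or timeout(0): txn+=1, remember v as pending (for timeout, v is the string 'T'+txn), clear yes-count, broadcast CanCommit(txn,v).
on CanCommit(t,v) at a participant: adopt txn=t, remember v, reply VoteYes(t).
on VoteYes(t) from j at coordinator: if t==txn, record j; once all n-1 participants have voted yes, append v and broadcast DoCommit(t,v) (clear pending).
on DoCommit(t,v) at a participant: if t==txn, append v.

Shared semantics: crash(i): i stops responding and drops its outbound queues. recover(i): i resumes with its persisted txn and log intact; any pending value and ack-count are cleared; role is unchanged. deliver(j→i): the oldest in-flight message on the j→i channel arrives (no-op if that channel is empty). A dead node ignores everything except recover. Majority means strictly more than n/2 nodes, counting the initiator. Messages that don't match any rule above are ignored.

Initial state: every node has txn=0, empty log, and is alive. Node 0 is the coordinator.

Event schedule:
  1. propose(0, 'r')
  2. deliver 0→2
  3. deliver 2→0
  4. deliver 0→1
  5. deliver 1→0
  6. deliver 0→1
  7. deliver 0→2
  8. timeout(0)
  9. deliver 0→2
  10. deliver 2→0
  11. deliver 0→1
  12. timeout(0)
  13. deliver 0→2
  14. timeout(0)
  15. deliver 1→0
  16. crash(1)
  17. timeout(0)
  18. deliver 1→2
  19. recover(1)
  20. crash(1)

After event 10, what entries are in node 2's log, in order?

r

after 1 — propose(0,'r'): n0:coor/t1/[-]
after 2 — deliver 0→2: n2:part/t1/[-]
after 3 — deliver 2→0: ·
after 4 — deliver 0→1: n1:part/t1/[-]
after 5 — deliver 1→0: n0:coor/t1/[r]
after 6 — deliver 0→1: n1:part/t1/[r]
after 7 — deliver 0→2: n2:part/t1/[r]
after 8 — timeout(0): n0:coor/t2/[r]
after 9 — deliver 0→2: n2:part/t2/[r]
after 10 — deliver 2→0: ·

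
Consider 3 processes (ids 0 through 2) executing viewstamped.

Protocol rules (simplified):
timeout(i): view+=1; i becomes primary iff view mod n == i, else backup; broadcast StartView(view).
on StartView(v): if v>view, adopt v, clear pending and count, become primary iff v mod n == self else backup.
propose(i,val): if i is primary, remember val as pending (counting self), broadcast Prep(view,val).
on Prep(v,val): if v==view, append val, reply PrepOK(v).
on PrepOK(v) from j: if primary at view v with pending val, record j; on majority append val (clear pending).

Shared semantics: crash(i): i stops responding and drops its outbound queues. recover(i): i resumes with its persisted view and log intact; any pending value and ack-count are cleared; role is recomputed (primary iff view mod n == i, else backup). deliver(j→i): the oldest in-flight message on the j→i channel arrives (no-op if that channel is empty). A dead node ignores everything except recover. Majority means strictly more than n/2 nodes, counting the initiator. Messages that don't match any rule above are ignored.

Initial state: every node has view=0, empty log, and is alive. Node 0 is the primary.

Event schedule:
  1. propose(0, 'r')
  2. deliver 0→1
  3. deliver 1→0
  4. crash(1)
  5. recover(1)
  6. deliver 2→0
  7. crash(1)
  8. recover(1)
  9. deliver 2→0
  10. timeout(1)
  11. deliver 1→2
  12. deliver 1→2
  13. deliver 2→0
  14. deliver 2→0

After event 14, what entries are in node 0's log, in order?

r

after 1 — propose(0,'r'): ·
after 2 — deliver 0→1: n1:back/v0/[r]
after 3 — deliver 1→0: n0:prim/v0/[r]
after 4 — crash(1): n1:✗back/v0/[r]
after 5 — recover(1): n1:back/v0/[r]
after 6 — deliver 2→0: ·
after 7 — crash(1): n1:✗back/v0/[r]
after 8 — recover(1): n1:back/v0/[r]
after 9 — deliver 2→0: ·
after 10 — timeout(1): n1:prim/v1/[r]
after 11 — deliver 1→2: n2:back/v1/[-]
after 12 — deliver 1→2: ·
after 13 — deliver 2→0: ·
after 14 — deliver 2→0: ·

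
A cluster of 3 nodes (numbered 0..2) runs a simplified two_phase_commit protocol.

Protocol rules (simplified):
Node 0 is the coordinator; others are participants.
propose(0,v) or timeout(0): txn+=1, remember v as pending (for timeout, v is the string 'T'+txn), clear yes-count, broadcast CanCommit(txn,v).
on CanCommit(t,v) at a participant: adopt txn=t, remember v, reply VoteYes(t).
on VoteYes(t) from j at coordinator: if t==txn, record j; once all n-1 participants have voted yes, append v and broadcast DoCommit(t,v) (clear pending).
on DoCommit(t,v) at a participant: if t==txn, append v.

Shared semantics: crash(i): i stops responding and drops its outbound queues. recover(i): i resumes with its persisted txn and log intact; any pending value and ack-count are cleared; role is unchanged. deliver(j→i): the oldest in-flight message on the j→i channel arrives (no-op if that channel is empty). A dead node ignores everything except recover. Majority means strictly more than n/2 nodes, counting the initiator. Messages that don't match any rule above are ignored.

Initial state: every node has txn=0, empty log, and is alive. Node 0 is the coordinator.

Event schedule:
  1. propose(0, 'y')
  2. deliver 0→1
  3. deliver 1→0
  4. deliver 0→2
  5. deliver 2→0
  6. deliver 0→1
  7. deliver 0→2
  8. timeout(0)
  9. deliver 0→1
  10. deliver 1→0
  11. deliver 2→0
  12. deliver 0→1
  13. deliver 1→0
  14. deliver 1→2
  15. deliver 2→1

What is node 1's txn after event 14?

2

step 1 propose(0,'y'): 0={coor,t=1,log=-}
step 2 deliver 0→1: 1={part,t=1,log=-}
step 3 deliver 1→0: —
step 4 deliver 0→2: 2={part,t=1,log=-}
step 5 deliver 2→0: 0={coor,t=1,log=y}
step 6 deliver 0→1: 1={part,t=1,log=y}
step 7 deliver 0→2: 2={part,t=1,log=y}
step 8 timeout(0): 0={coor,t=2,log=y}
step 9 deliver 0→1: 1={part,t=2,log=y}
step 10 deliver 1→0: —
step 11 deliver 2→0: —
step 12 deliver 0→1: —
step 13 deliver 1→0: —
step 14 deliver 1→2: —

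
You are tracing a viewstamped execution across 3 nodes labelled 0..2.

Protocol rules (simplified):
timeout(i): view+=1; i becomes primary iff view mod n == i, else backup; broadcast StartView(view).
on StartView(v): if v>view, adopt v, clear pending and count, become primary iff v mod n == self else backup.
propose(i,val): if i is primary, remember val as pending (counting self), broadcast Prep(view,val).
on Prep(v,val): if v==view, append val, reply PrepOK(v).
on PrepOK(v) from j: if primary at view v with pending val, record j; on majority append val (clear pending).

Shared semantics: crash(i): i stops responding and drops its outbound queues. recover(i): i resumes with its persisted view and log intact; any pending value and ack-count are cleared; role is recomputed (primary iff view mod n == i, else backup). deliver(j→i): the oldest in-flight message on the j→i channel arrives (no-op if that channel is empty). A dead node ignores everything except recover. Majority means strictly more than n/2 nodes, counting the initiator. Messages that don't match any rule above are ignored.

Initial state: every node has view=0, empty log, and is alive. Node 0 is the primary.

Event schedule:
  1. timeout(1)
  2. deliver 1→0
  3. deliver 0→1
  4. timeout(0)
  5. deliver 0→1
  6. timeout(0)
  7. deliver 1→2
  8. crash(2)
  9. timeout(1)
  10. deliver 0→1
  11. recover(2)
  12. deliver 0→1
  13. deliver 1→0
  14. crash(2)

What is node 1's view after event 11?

3

[1] timeout(1) → N1(prim v1 [-])
[2] deliver 1→0 → N0(back v1 [-])
[3] deliver 0→1 → ∅
[4] timeout(0) → N0(back v2 [-])
[5] deliver 0→1 → N1(back v2 [-])
[6] timeout(0) → N0(prim v3 [-])
[7] deliver 1→2 → N2(back v1 [-])
[8] crash(2) → N2(✗back v1 [-])
[9] timeout(1) → N1(back v3 [-])
[10] deliver 0→1 → ∅
[11] recover(2) → N2(back v1 [-])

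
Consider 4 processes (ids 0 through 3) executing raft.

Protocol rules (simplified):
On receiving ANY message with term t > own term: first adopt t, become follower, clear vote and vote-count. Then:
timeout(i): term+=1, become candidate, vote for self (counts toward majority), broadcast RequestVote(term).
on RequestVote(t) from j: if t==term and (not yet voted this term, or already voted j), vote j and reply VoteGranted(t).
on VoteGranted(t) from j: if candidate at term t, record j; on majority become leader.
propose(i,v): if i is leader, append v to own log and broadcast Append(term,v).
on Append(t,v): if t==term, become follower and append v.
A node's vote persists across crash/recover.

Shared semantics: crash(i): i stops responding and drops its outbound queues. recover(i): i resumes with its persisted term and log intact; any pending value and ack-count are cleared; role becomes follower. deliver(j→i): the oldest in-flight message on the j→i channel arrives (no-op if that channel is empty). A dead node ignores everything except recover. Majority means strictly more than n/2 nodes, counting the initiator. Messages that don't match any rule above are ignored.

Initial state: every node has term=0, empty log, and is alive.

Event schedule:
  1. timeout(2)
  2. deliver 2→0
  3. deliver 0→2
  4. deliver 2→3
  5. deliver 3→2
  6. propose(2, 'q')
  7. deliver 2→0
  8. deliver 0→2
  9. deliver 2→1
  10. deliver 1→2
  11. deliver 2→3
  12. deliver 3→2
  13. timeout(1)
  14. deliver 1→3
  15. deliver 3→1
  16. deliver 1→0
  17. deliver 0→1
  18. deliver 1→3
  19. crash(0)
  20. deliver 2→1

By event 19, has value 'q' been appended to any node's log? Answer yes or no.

yes

step 1 timeout(2): 2={cand,t=1,log=-}
step 2 deliver 2→0: 0={foll,t=1,log=-}
step 3 deliver 0→2: —
step 4 deliver 2→3: 3={foll,t=1,log=-}
step 5 deliver 3→2: 2={lead,t=1,log=-}
step 6 propose(2,'q'): 2={lead,t=1,log=q}
step 7 deliver 2→0: 0={foll,t=1,log=q}
step 8 deliver 0→2: —
step 9 deliver 2→1: 1={foll,t=1,log=-}
step 10 deliver 1→2: —
step 11 deliver 2→3: 3={foll,t=1,log=q}
step 12 deliver 3→2: —
step 13 timeout(1): 1={cand,t=2,log=-}
step 14 deliver 1→3: 3={foll,t=2,log=q}
step 15 deliver 3→1: —
step 16 deliver 1→0: 0={foll,t=2,log=q}
step 17 deliver 0→1: 1={lead,t=2,log=-}
step 18 deliver 1→3: —
step 19 crash(0): 0={✗foll,t=2,log=q}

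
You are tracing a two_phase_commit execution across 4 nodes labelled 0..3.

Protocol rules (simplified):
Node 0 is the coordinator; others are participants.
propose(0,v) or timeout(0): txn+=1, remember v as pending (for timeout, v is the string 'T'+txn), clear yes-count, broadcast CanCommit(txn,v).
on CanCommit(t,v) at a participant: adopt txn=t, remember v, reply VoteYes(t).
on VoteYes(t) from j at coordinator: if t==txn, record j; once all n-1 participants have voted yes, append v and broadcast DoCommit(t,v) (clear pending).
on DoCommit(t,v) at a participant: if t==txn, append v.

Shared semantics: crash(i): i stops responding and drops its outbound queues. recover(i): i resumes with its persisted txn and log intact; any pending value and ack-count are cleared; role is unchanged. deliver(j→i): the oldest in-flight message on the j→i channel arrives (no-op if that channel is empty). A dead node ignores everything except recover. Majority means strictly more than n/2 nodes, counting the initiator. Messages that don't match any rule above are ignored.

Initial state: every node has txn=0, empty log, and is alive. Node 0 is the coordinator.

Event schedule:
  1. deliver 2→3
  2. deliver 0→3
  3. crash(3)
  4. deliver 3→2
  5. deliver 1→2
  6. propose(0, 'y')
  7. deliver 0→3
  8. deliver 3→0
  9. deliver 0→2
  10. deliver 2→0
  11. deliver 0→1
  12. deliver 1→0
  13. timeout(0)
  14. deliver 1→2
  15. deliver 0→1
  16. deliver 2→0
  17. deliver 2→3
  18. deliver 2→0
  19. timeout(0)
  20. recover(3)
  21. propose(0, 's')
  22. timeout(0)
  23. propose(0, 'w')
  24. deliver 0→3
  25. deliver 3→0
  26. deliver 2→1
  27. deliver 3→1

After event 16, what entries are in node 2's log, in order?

empty

after 1 — deliver 2→3: ·
after 2 — deliver 0→3: ·
after 3 — crash(3): n3:✗part/t0/[-]
after 4 — deliver 3→2: ·
after 5 — deliver 1→2: ·
after 6 — propose(0,'y'): n0:coor/t1/[-]
after 7 — deliver 0→3: ·
after 8 — deliver 3→0: ·
after 9 — deliver 0→2: n2:part/t1/[-]
after 10 — deliver 2→0: ·
after 11 — deliver 0→1: n1:part/t1/[-]
after 12 — deliver 1→0: ·
after 13 — timeout(0): n0:coor/t2/[-]
after 14 — deliver 1→2: ·
after 15 — deliver 0→1: n1:part/t2/[-]
after 16 — deliver 2→0: ·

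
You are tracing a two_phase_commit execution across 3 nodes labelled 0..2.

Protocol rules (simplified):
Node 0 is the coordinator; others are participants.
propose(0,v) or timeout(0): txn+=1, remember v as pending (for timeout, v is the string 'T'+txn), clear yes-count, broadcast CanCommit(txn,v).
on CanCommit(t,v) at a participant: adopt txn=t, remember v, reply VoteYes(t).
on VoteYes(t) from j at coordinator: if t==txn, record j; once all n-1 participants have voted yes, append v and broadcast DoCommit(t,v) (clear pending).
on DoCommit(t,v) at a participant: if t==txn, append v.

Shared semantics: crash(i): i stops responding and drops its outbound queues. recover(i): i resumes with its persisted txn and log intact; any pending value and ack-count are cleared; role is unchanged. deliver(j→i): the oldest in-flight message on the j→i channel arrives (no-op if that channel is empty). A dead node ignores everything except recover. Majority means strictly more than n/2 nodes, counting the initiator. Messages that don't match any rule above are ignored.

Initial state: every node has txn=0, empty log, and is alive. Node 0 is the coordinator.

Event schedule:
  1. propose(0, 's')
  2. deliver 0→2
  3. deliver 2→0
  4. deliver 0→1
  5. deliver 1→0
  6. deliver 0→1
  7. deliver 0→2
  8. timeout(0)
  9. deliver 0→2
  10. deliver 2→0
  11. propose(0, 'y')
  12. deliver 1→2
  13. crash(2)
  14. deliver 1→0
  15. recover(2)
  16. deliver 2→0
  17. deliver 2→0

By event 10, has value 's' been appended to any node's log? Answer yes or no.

yes

after 1 — propose(0,'s'): n0:coor/t1/[-]
after 2 — deliver 0→2: n2:part/t1/[-]
after 3 — deliver 2→0: ·
after 4 — deliver 0→1: n1:part/t1/[-]
after 5 — deliver 1→0: n0:coor/t1/[s]
after 6 — deliver 0→1: n1:part/t1/[s]
after 7 — deliver 0→2: n2:part/t1/[s]
after 8 — timeout(0): n0:coor/t2/[s]
after 9 — deliver 0→2: n2:part/t2/[s]
after 10 — deliver 2→0: ·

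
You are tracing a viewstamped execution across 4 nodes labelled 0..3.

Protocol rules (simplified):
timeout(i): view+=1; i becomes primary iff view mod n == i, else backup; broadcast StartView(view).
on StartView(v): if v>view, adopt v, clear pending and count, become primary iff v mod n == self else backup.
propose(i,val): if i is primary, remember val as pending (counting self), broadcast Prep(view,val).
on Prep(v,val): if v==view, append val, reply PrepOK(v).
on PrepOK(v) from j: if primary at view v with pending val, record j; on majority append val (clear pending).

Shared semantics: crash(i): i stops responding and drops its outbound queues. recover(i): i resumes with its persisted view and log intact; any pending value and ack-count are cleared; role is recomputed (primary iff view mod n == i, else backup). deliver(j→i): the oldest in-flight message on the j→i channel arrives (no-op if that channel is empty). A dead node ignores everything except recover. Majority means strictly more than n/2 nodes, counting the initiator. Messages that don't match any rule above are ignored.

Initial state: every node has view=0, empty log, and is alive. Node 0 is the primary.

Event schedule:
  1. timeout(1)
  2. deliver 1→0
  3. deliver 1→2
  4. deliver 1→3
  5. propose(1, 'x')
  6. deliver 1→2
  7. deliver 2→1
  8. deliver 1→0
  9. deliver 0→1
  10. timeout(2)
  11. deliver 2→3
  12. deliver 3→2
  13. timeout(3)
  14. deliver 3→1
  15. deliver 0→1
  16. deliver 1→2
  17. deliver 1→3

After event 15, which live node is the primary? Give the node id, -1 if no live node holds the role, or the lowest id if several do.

2

[1] timeout(1) → N1(prim v1 [-])
[2] deliver 1→0 → N0(back v1 [-])
[3] deliver 1→2 → N2(back v1 [-])
[4] deliver 1→3 → N3(back v1 [-])
[5] propose(1,'x') → ∅
[6] deliver 1→2 → N2(back v1 [x])
[7] deliver 2→1 → ∅
[8] deliver 1→0 → N0(back v1 [x])
[9] deliver 0→1 → N1(prim v1 [x])
[10] timeout(2) → N2(prim v2 [x])
[11] deliver 2→3 → N3(back v2 [-])
[12] deliver 3→2 → ∅
[13] timeout(3) → N3(prim v3 [-])
[14] deliver 3→1 → N1(back v3 [x])
[15] deliver 0→1 → ∅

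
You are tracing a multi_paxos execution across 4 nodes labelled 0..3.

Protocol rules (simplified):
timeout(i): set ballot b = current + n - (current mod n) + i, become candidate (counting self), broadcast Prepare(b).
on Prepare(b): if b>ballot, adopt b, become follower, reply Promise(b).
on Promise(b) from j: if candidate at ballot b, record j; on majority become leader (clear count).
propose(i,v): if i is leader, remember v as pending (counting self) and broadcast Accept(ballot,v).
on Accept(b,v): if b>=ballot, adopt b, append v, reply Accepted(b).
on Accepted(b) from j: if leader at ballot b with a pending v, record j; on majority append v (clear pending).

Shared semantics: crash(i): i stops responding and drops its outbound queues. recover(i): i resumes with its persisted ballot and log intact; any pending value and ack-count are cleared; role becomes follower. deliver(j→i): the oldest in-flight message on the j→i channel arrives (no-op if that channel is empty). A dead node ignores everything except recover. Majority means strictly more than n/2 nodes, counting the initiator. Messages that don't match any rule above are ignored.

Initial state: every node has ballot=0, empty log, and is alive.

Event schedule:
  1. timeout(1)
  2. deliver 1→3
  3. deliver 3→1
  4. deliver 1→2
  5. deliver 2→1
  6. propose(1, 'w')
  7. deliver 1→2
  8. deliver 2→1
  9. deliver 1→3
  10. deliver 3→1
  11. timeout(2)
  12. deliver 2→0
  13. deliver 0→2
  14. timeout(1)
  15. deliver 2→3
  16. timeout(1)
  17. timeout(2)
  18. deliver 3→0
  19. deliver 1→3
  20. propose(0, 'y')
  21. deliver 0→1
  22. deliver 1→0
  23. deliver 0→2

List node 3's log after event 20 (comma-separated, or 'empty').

w

e1 timeout(1): 1[cand,b=5,-]
e2 deliver 1→3: 3[foll,b=5,-]
e3 deliver 3→1: ·
e4 deliver 1→2: 2[foll,b=5,-]
e5 deliver 2→1: 1[lead,b=5,-]
e6 propose(1,'w'): ·
e7 deliver 1→2: 2[foll,b=5,w]
e8 deliver 2→1: ·
e9 deliver 1→3: 3[foll,b=5,w]
e10 deliver 3→1: 1[lead,b=5,w]
e11 timeout(2): 2[cand,b=10,w]
e12 deliver 2→0: 0[foll,b=10,-]
e13 deliver 0→2: ·
e14 timeout(1): 1[cand,b=9,w]
e15 deliver 2→3: 3[foll,b=10,w]
e16 timeout(1): 1[cand,b=13,w]
e17 timeout(2): 2[cand,b=14,w]
e18 deliver 3→0: ·
e19 deliver 1→3: ·
e20 propose(0,'y'): ·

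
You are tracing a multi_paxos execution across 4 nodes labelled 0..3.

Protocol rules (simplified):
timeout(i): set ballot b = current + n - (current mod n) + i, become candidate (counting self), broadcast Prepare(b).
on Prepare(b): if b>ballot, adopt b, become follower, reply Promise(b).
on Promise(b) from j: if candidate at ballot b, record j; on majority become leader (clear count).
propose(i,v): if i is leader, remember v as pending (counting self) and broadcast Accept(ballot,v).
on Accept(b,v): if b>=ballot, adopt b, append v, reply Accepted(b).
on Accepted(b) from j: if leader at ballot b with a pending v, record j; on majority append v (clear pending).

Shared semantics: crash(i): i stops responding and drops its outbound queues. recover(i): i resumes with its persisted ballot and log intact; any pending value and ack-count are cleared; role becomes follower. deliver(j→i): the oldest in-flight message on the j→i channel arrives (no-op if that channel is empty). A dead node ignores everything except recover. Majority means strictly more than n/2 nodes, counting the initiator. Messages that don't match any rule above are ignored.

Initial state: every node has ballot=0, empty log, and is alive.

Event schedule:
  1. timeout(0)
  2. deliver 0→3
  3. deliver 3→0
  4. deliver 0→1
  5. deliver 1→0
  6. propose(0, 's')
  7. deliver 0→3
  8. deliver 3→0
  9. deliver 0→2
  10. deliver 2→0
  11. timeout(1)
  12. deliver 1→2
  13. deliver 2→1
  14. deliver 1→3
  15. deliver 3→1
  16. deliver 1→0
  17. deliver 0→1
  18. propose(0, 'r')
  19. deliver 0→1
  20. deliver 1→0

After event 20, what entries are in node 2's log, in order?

e1 timeout(0): 0[cand,b=4,-]
e2 deliver 0→3: 3[foll,b=4,-]
e3 deliver 3→0: ·
e4 deliver 0→1: 1[foll,b=4,-]
e5 deliver 1→0: 0[lead,b=4,-]
e6 propose(0,'s'): ·
e7 deliver 0→3: 3[foll,b=4,s]
e8 deliver 3→0: ·
e9 deliver 0→2: 2[foll,b=4,-]
e10 deliver 2→0: ·
e11 timeout(1): 1[cand,b=9,-]
e12 deliver 1→2: 2[foll,b=9,-]
e13 deliver 2→1: ·
e14 deliver 1→3: 3[foll,b=9,s]
e15 deliver 3→1: 1[lead,b=9,-]
e16 deliver 1→0: 0[foll,b=9,-]
e17 deliver 0→1: ·
e18 propose(0,'r'): ·
e19 deliver 0→1: ·
e20 deliver 1→0: ·

empty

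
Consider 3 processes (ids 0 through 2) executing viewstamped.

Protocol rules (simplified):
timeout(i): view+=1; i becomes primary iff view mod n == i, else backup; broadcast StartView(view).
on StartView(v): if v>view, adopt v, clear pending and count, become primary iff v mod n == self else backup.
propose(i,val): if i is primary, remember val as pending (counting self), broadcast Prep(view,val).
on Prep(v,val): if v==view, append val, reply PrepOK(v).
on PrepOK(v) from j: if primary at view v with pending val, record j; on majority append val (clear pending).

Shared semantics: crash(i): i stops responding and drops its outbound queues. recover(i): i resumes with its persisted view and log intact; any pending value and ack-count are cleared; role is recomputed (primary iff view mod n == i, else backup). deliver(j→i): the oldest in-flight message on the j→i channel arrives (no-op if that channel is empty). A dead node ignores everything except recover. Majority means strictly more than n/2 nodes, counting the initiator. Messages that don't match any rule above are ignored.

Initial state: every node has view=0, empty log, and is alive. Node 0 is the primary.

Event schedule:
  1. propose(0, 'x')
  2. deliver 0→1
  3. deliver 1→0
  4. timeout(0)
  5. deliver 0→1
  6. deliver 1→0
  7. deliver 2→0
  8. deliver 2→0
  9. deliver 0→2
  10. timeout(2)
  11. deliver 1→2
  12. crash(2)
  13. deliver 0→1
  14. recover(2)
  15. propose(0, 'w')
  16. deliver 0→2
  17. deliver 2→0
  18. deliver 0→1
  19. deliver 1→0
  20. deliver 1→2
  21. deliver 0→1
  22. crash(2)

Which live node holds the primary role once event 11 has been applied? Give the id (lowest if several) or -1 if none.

e1 propose(0,'x'): ·
e2 deliver 0→1: 1[back,v=0,x]
e3 deliver 1→0: 0[prim,v=0,x]
e4 timeout(0): 0[back,v=1,x]
e5 deliver 0→1: 1[prim,v=1,x]
e6 deliver 1→0: ·
e7 deliver 2→0: ·
e8 deliver 2→0: ·
e9 deliver 0→2: 2[back,v=0,x]
e10 timeout(2): 2[back,v=1,x]
e11 deliver 1→2: ·

1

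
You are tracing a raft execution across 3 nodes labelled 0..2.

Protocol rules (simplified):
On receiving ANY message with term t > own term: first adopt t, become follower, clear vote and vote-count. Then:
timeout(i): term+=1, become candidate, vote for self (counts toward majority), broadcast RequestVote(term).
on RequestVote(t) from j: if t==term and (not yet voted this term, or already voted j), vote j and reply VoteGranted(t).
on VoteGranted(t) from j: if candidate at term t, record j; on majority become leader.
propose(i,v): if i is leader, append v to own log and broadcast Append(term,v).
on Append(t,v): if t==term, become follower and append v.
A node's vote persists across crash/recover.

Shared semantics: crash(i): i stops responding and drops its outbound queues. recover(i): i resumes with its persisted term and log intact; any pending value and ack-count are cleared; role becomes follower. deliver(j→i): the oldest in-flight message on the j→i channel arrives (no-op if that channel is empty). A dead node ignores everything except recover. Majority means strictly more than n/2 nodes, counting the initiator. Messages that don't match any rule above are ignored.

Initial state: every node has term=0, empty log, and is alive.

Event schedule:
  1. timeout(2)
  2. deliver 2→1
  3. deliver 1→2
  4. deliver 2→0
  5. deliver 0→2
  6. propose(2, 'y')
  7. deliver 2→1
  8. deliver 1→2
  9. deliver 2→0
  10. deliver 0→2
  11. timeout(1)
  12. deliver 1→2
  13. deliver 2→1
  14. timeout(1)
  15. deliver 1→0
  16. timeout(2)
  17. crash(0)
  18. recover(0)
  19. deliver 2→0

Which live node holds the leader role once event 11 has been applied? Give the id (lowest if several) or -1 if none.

after 1 — timeout(2): n2:cand/t1/[-]
after 2 — deliver 2→1: n1:foll/t1/[-]
after 3 — deliver 1→2: n2:lead/t1/[-]
after 4 — deliver 2→0: n0:foll/t1/[-]
after 5 — deliver 0→2: ·
after 6 — propose(2,'y'): n2:lead/t1/[y]
after 7 — deliver 2→1: n1:foll/t1/[y]
after 8 — deliver 1→2: ·
after 9 — deliver 2→0: n0:foll/t1/[y]
after 10 — deliver 0→2: ·
after 11 — timeout(1): n1:cand/t2/[y]

2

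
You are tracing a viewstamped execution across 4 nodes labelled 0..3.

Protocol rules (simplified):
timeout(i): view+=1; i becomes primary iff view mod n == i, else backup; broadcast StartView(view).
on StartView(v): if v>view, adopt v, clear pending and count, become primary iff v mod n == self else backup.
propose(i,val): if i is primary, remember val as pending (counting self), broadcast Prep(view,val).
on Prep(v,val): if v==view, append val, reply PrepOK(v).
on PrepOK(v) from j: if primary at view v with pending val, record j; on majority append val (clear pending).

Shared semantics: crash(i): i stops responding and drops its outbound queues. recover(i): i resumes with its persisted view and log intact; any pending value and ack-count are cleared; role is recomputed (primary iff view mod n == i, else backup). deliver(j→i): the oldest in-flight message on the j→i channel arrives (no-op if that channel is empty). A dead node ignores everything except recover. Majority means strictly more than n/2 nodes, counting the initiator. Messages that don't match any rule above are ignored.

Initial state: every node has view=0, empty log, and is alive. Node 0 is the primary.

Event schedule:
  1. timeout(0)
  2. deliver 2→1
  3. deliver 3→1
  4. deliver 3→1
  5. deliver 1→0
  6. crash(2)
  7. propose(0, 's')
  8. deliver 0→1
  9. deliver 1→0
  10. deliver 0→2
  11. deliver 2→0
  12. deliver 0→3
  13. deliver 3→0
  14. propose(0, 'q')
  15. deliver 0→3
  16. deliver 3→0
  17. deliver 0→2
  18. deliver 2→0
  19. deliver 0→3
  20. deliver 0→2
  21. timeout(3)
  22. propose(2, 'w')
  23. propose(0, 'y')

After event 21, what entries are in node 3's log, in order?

step 1 timeout(0): 0={back,v=1,log=-}
step 2 deliver 2→1: —
step 3 deliver 3→1: —
step 4 deliver 3→1: —
step 5 deliver 1→0: —
step 6 crash(2): 2={✗back,v=0,log=-}
step 7 propose(0,'s'): —
step 8 deliver 0→1: 1={prim,v=1,log=-}
step 9 deliver 1→0: —
step 10 deliver 0→2: —
step 11 deliver 2→0: —
step 12 deliver 0→3: 3={back,v=1,log=-}
step 13 deliver 3→0: —
step 14 propose(0,'q'): —
step 15 deliver 0→3: —
step 16 deliver 3→0: —
step 17 deliver 0→2: —
step 18 deliver 2→0: —
step 19 deliver 0→3: —
step 20 deliver 0→2: —
step 21 timeout(3): 3={back,v=2,log=-}

empty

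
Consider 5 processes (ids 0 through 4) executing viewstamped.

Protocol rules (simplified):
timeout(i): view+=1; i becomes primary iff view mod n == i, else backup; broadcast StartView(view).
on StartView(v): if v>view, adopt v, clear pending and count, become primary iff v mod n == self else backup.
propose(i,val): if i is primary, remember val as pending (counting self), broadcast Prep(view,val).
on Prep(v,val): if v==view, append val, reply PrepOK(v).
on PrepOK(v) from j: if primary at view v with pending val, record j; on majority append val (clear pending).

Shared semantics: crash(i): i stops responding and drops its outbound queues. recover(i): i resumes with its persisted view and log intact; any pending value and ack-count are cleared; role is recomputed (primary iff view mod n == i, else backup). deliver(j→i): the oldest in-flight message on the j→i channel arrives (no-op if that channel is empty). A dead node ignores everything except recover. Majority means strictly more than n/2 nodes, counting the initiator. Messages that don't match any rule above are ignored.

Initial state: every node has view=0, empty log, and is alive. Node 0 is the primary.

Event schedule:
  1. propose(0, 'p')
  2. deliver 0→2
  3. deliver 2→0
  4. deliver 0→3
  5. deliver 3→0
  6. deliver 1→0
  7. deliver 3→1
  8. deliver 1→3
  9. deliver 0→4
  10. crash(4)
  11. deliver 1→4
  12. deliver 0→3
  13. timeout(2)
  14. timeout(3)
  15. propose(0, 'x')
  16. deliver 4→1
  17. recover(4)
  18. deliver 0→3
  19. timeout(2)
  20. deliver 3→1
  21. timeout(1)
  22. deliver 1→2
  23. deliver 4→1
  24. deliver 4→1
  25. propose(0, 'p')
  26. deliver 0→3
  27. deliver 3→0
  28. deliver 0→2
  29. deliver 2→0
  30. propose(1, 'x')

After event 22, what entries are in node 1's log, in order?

empty

step 1 propose(0,'p'): —
step 2 deliver 0→2: 2={back,v=0,log=p}
step 3 deliver 2→0: —
step 4 deliver 0→3: 3={back,v=0,log=p}
step 5 deliver 3→0: 0={prim,v=0,log=p}
step 6 deliver 1→0: —
step 7 deliver 3→1: —
step 8 deliver 1→3: —
step 9 deliver 0→4: 4={back,v=0,log=p}
step 10 crash(4): 4={✗back,v=0,log=p}
step 11 deliver 1→4: —
step 12 deliver 0→3: —
step 13 timeout(2): 2={back,v=1,log=p}
step 14 timeout(3): 3={back,v=1,log=p}
step 15 propose(0,'x'): —
step 16 deliver 4→1: —
step 17 recover(4): 4={back,v=0,log=p}
step 18 deliver 0→3: —
step 19 timeout(2): 2={prim,v=2,log=p}
step 20 deliver 3→1: 1={prim,v=1,log=-}
step 21 timeout(1): 1={back,v=2,log=-}
step 22 deliver 1→2: —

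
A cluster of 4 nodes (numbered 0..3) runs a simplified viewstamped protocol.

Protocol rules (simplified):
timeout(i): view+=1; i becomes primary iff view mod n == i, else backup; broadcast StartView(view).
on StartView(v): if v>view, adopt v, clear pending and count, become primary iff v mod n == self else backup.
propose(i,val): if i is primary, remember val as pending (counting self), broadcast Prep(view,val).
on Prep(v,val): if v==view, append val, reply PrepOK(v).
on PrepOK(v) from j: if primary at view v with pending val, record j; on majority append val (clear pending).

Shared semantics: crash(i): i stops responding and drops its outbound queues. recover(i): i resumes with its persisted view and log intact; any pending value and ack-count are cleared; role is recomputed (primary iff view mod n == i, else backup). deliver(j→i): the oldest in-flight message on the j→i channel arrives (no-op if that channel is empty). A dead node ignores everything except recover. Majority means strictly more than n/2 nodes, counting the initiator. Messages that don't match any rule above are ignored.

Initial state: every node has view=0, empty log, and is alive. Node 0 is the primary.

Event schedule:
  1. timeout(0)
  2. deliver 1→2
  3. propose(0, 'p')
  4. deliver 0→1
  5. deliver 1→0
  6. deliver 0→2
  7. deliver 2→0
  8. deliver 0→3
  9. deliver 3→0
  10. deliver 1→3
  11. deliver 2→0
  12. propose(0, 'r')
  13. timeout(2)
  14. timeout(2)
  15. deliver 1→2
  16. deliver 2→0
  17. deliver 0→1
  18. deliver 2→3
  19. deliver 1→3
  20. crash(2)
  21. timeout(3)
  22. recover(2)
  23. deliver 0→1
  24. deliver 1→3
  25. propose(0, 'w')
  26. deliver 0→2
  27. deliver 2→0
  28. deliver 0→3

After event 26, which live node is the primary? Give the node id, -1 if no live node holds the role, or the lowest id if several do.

step 1 timeout(0): 0={back,v=1,log=-}
step 2 deliver 1→2: —
step 3 propose(0,'p'): —
step 4 deliver 0→1: 1={prim,v=1,log=-}
step 5 deliver 1→0: —
step 6 deliver 0→2: 2={back,v=1,log=-}
step 7 deliver 2→0: —
step 8 deliver 0→3: 3={back,v=1,log=-}
step 9 deliver 3→0: —
step 10 deliver 1→3: —
step 11 deliver 2→0: —
step 12 propose(0,'r'): —
step 13 timeout(2): 2={prim,v=2,log=-}
step 14 timeout(2): 2={back,v=3,log=-}
step 15 deliver 1→2: —
step 16 deliver 2→0: 0={back,v=2,log=-}
step 17 deliver 0→1: —
step 18 deliver 2→3: 3={back,v=2,log=-}
step 19 deliver 1→3: —
step 20 crash(2): 2={✗back,v=3,log=-}
step 21 timeout(3): 3={prim,v=3,log=-}
step 22 recover(2): 2={back,v=3,log=-}
step 23 deliver 0→1: —
step 24 deliver 1→3: —
step 25 propose(0,'w'): —
step 26 deliver 0→2: —

1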